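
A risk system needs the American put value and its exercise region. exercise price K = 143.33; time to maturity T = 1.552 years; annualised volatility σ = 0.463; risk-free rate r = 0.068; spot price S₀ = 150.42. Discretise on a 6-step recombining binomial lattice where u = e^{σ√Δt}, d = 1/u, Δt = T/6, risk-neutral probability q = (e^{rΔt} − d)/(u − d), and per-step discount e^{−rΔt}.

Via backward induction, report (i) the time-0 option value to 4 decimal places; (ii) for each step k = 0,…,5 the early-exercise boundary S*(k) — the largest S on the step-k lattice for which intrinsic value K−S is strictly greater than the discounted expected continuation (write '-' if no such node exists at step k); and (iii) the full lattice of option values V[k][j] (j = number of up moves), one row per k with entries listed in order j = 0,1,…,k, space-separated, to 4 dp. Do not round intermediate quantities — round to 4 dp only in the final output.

price = 23.1671
boundary = - - - 74.2172 93.9229 74.2172
tree:
23.1671
34.7296 11.4361
50.1690 19.2058 3.4000
69.1128 31.4018 6.6382 0.0000
84.6841 49.4071 12.9608 0.0000 0.0000
96.9884 69.1128 25.3052 0.0000 0.0000 0.0000
106.7112 84.6841 49.4071 0.0000 0.0000 0.0000 0.0000

Δt=0.25867  u=1.26551  d=0.79019  q=0.47873  discount=0.98256
step 6 (expiry): payoffs max(K−S,0) = 106.7112 84.6841 49.4071 0.0000 0.0000 0.0000 0.0000
step 5: (k=5,j=0): S=46.3416, (K−S)⁺=96.9884, hold=94.4894 ⇒ V=96.9884 exercise | (k=5,j=1): S=74.2172, (K−S)⁺=69.1128, hold=66.6138 ⇒ V=69.1128 exercise | (k=5,j=2): S=118.8608, (K−S)⁺=24.4692, hold=25.3052 ⇒ V=25.3052 continue | (k=5,j=3): S=190.3586, (K−S)⁺=0.0000, hold=0.0000 ⇒ V=0.0000 continue | (k=5,j=4): S=304.8643, (K−S)⁺=0.0000, hold=0.0000 ⇒ V=0.0000 continue | (k=5,j=5): S=488.2482, (K−S)⁺=0.0000, hold=0.0000 ⇒ V=0.0000 continue  boundary S*=74.2172
step 4: (k=4,j=0): S=58.6459, (K−S)⁺=84.6841, hold=82.1851 ⇒ V=84.6841 exercise | (k=4,j=1): S=93.9229, (K−S)⁺=49.4071, hold=47.3013 ⇒ V=49.4071 exercise | (k=4,j=2): S=150.4200, (K−S)⁺=0.0000, hold=12.9608 ⇒ V=12.9608 continue | (k=4,j=3): S=240.9015, (K−S)⁺=0.0000, hold=0.0000 ⇒ V=0.0000 continue | (k=4,j=4): S=385.8101, (K−S)⁺=0.0000, hold=0.0000 ⇒ V=0.0000 continue  boundary S*=93.9229
step 3: (k=3,j=0): S=74.2172, (K−S)⁺=69.1128, hold=66.6138 ⇒ V=69.1128 exercise | (k=3,j=1): S=118.8608, (K−S)⁺=24.4692, hold=31.4018 ⇒ V=31.4018 continue | (k=3,j=2): S=190.3586, (K−S)⁺=0.0000, hold=6.6382 ⇒ V=6.6382 continue | (k=3,j=3): S=304.8643, (K−S)⁺=0.0000, hold=0.0000 ⇒ V=0.0000 continue  boundary S*=74.2172
step 2: (k=2,j=0): S=93.9229, (K−S)⁺=49.4071, hold=50.1690 ⇒ V=50.1690 continue | (k=2,j=1): S=150.4200, (K−S)⁺=0.0000, hold=19.2058 ⇒ V=19.2058 continue | (k=2,j=2): S=240.9015, (K−S)⁺=0.0000, hold=3.4000 ⇒ V=3.4000 continue  boundary S*=-
step 1: (k=1,j=0): S=118.8608, (K−S)⁺=24.4692, hold=34.7296 ⇒ V=34.7296 continue | (k=1,j=1): S=190.3586, (K−S)⁺=0.0000, hold=11.4361 ⇒ V=11.4361 continue  boundary S*=-
step 0: (k=0,j=0): S=150.4200, (K−S)⁺=0.0000, hold=23.1671 ⇒ V=23.1671 continue  boundary S*=-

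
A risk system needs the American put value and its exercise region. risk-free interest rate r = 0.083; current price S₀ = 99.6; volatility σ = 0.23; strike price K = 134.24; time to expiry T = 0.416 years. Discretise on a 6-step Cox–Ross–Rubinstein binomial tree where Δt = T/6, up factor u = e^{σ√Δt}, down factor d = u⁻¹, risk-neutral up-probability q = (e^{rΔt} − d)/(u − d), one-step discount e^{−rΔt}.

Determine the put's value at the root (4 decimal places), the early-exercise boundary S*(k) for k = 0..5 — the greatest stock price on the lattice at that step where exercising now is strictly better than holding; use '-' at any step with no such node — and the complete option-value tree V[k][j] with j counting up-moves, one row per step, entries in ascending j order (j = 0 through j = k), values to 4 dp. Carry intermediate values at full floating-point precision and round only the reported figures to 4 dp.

price = 34.6400
boundary = 99.6000 105.8184 112.4249 119.4440 112.4249 119.4440
tree:
34.6400
40.4929 28.4216
46.0019 34.6400 21.8151
51.1872 40.4929 28.4216 14.7960
56.0677 46.0019 34.6400 21.8151 8.6837
60.6615 51.1872 40.4929 28.4216 14.7960 3.4113
64.9853 56.0677 46.0019 34.6400 21.8151 7.3387 0.0000

params: Δt=0.06933 u=1.06243 d=0.94124 q=0.53248 e^(-rΔt)=0.99426
t_6 payoffs: 64.9853 56.0677 46.0019 34.6400 21.8151 7.3387 0.0000
t_5: node(5,0) S=73.5785 payoff=60.6615 vs cont=59.8912 → 60.6615 [stop]  node(5,1) S=83.0528 payoff=51.1872 vs cont=50.4169 → 51.1872 [stop]  node(5,2) S=93.7471 payoff=40.4929 vs cont=39.7226 → 40.4929 [stop]  node(5,3) S=105.8184 payoff=28.4216 vs cont=27.6514 → 28.4216 [stop]  node(5,4) S=119.4440 payoff=14.7960 vs cont=14.0257 → 14.7960 [stop]  node(5,5) S=134.8241 payoff=0.0000 vs cont=3.4113 → 3.4113 [wait]  ⇒ S*(5)=119.4440
t_4: node(4,0) S=78.1723 payoff=56.0677 vs cont=55.2974 → 56.0677 [stop]  node(4,1) S=88.2381 payoff=46.0019 vs cont=45.2316 → 46.0019 [stop]  node(4,2) S=99.6000 payoff=34.6400 vs cont=33.8697 → 34.6400 [stop]  node(4,3) S=112.4249 payoff=21.8151 vs cont=21.0448 → 21.8151 [stop]  node(4,4) S=126.9013 payoff=7.3387 vs cont=8.6837 → 8.6837 [wait]  ⇒ S*(4)=112.4249
t_3: node(3,0) S=83.0528 payoff=51.1872 vs cont=50.4169 → 51.1872 [stop]  node(3,1) S=93.7471 payoff=40.4929 vs cont=39.7226 → 40.4929 [stop]  node(3,2) S=105.8184 payoff=28.4216 vs cont=27.6514 → 28.4216 [stop]  node(3,3) S=119.4440 payoff=14.7960 vs cont=14.7378 → 14.7960 [stop]  ⇒ S*(3)=119.4440
t_2: node(2,0) S=88.2381 payoff=46.0019 vs cont=45.2316 → 46.0019 [stop]  node(2,1) S=99.6000 payoff=34.6400 vs cont=33.8697 → 34.6400 [stop]  node(2,2) S=112.4249 payoff=21.8151 vs cont=21.0448 → 21.8151 [stop]  ⇒ S*(2)=112.4249
t_1: node(1,0) S=93.7471 payoff=40.4929 vs cont=39.7226 → 40.4929 [stop]  node(1,1) S=105.8184 payoff=28.4216 vs cont=27.6514 → 28.4216 [stop]  ⇒ S*(1)=105.8184
t_0: node(0,0) S=99.6000 payoff=34.6400 vs cont=33.8697 → 34.6400 [stop]  ⇒ S*(0)=99.6000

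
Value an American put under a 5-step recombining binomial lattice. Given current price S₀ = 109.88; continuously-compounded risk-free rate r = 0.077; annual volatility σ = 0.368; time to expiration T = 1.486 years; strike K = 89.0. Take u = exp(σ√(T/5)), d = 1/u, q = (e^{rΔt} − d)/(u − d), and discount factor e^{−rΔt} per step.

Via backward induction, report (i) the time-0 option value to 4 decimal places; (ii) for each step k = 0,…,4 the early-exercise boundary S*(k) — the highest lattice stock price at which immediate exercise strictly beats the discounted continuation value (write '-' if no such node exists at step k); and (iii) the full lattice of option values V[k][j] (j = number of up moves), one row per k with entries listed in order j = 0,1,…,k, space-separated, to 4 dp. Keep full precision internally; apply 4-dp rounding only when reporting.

Δt=0.29720, u=1.22216, d=0.81822, q=0.50732, disc=e^(-rΔt)=0.97738
k=5 terminal: V=max(K-S,0) → 48.7023 28.8085 0.0000 0.0000 0.0000 0.0000
k=4: j=0 S=49.2502 intr=39.7498 cont=37.7363 V=39.7498[EX]; j=1 S=73.5636 intr=15.4364 cont=13.8722 V=15.4364[EX]; j=2 S=109.8800 intr=0.0000 cont=0.0000 V=0.0000[hold]; j=3 S=164.1248 intr=0.0000 cont=0.0000 V=0.0000[hold]; j=4 S=245.1487 intr=0.0000 cont=0.0000 V=0.0000[hold]  S*(4)=73.5636
k=3: j=0 S=60.1915 intr=28.8085 cont=26.7949 V=28.8085[EX]; j=1 S=89.9065 intr=0.0000 cont=7.4331 V=7.4331[hold]; j=2 S=134.2908 intr=0.0000 cont=0.0000 V=0.0000[hold]; j=3 S=200.5866 intr=0.0000 cont=0.0000 V=0.0000[hold]  S*(3)=60.1915
k=2: j=0 S=73.5636 intr=15.4364 cont=17.5579 V=17.5579[hold]; j=1 S=109.8800 intr=0.0000 cont=3.5793 V=3.5793[hold]; j=2 S=164.1248 intr=0.0000 cont=0.0000 V=0.0000[hold]  S*(2)=-
k=1: j=0 S=89.9065 intr=0.0000 cont=10.2295 V=10.2295[hold]; j=1 S=134.2908 intr=0.0000 cont=1.7236 V=1.7236[hold]  S*(1)=-
k=0: j=0 S=109.8800 intr=0.0000 cont=5.7805 V=5.7805[hold]  S*(0)=-

price = 5.7805
boundary = - - - 60.1915 73.5636
tree:
5.7805
10.2295 1.7236
17.5579 3.5793 0.0000
28.8085 7.4331 0.0000 0.0000
39.7498 15.4364 0.0000 0.0000 0.0000
48.7023 28.8085 0.0000 0.0000 0.0000 0.0000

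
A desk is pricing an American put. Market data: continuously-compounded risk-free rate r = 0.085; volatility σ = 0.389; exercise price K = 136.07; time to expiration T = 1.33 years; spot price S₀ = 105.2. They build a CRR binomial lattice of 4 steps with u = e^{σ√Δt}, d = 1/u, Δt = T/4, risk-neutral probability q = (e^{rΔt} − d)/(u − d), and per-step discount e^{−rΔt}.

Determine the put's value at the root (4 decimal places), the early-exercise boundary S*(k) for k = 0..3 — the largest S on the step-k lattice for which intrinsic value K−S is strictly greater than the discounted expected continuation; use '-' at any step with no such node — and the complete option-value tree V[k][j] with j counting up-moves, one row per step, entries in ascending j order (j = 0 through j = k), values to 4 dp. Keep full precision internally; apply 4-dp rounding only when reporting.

price = 34.2251
boundary = - 84.0620 67.1713 84.0620
tree:
34.2251
52.0080 18.9024
68.8987 32.1907 7.0756
82.3955 52.0080 14.7791 0.0000
93.1804 68.8987 30.8700 0.0000 0.0000

Δt=0.33250  u=1.25146  d=0.79907  q=0.50752  discount=0.97213
step 4 (expiry): payoffs max(K−S,0) = 93.1804 68.8987 30.8700 0.0000 0.0000
step 3: (k=3,j=0): S=53.6745, (K−S)⁺=82.3955, hold=78.6036 ⇒ V=82.3955 exercise | (k=3,j=1): S=84.0620, (K−S)⁺=52.0080, hold=48.2161 ⇒ V=52.0080 exercise | (k=3,j=2): S=131.6533, (K−S)⁺=4.4167, hold=14.7791 ⇒ V=14.7791 continue | (k=3,j=3): S=206.1880, (K−S)⁺=0.0000, hold=0.0000 ⇒ V=0.0000 continue  boundary S*=84.0620
step 2: (k=2,j=0): S=67.1713, (K−S)⁺=68.8987, hold=65.1068 ⇒ V=68.8987 exercise | (k=2,j=1): S=105.2000, (K−S)⁺=30.8700, hold=32.1907 ⇒ V=32.1907 continue | (k=2,j=2): S=164.7584, (K−S)⁺=0.0000, hold=7.0756 ⇒ V=7.0756 continue  boundary S*=67.1713
step 1: (k=1,j=0): S=84.0620, (K−S)⁺=52.0080, hold=48.8678 ⇒ V=52.0080 exercise | (k=1,j=1): S=131.6533, (K−S)⁺=4.4167, hold=18.9024 ⇒ V=18.9024 continue  boundary S*=84.0620
step 0: (k=0,j=0): S=105.2000, (K−S)⁺=30.8700, hold=34.2251 ⇒ V=34.2251 continue  boundary S*=-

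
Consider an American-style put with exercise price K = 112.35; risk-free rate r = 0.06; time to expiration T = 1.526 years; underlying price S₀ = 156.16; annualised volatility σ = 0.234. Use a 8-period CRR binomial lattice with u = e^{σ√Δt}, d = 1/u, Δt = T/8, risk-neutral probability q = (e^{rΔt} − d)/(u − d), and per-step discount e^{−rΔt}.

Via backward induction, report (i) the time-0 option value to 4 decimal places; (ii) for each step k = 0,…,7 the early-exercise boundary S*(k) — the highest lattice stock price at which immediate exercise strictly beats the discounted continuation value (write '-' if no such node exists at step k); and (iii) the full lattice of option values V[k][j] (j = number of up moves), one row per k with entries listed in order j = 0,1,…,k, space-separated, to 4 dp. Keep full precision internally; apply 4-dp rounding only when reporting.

Δt=0.19075, u=1.10760, d=0.90285, q=0.53069, disc=e^(-rΔt)=0.98862
k=8 terminal: V=max(K-S,0) → 43.4066 27.7711 8.5897 0.0000 0.0000 0.0000 0.0000 0.0000 0.0000
k=7: j=0 S=76.3620 intr=35.9880 cont=34.7094 V=35.9880[EX]; j=1 S=93.6800 intr=18.6700 cont=17.3915 V=18.6700[EX]; j=2 S=114.9254 intr=0.0000 cont=3.9853 V=3.9853[hold]; j=3 S=140.9890 intr=0.0000 cont=0.0000 V=0.0000[hold]; j=4 S=172.9635 intr=0.0000 cont=0.0000 V=0.0000[hold]; j=5 S=212.1894 intr=0.0000 cont=0.0000 V=0.0000[hold]; j=6 S=260.3112 intr=0.0000 cont=0.0000 V=0.0000[hold]; j=7 S=319.3465 intr=0.0000 cont=0.0000 V=0.0000[hold]  S*(7)=93.6800
k=6: j=0 S=84.5789 intr=27.7711 cont=26.4926 V=27.7711[EX]; j=1 S=103.7603 intr=8.5897 cont=10.7532 V=10.7532[hold]; j=2 S=127.2918 intr=0.0000 cont=1.8491 V=1.8491[hold]; j=3 S=156.1600 intr=0.0000 cont=0.0000 V=0.0000[hold]; j=4 S=191.5751 intr=0.0000 cont=0.0000 V=0.0000[hold]; j=5 S=235.0219 intr=0.0000 cont=0.0000 V=0.0000[hold]; j=6 S=288.3218 intr=0.0000 cont=0.0000 V=0.0000[hold]  S*(6)=84.5789
k=5: j=0 S=93.6800 intr=18.6700 cont=18.5266 V=18.6700[EX]; j=1 S=114.9254 intr=0.0000 cont=5.9593 V=5.9593[hold]; j=2 S=140.9890 intr=0.0000 cont=0.8579 V=0.8579[hold]; j=3 S=172.9635 intr=0.0000 cont=0.0000 V=0.0000[hold]; j=4 S=212.1894 intr=0.0000 cont=0.0000 V=0.0000[hold]; j=5 S=260.3112 intr=0.0000 cont=0.0000 V=0.0000[hold]  S*(5)=93.6800
k=4: j=0 S=103.7603 intr=8.5897 cont=11.7889 V=11.7889[hold]; j=1 S=127.2918 intr=0.0000 cont=3.2150 V=3.2150[hold]; j=2 S=156.1600 intr=0.0000 cont=0.3980 V=0.3980[hold]; j=3 S=191.5751 intr=0.0000 cont=0.0000 V=0.0000[hold]; j=4 S=235.0219 intr=0.0000 cont=0.0000 V=0.0000[hold]  S*(4)=-
k=3: j=0 S=114.9254 intr=0.0000 cont=7.1565 V=7.1565[hold]; j=1 S=140.9890 intr=0.0000 cont=1.7005 V=1.7005[hold]; j=2 S=172.9635 intr=0.0000 cont=0.1847 V=0.1847[hold]; j=3 S=212.1894 intr=0.0000 cont=0.0000 V=0.0000[hold]  S*(3)=-
k=2: j=0 S=127.2918 intr=0.0000 cont=4.2126 V=4.2126[hold]; j=1 S=156.1600 intr=0.0000 cont=0.8859 V=0.8859[hold]; j=2 S=191.5751 intr=0.0000 cont=0.0857 V=0.0857[hold]  S*(2)=-
k=1: j=0 S=140.9890 intr=0.0000 cont=2.4193 V=2.4193[hold]; j=1 S=172.9635 intr=0.0000 cont=0.4560 V=0.4560[hold]  S*(1)=-
k=0: j=0 S=156.1600 intr=0.0000 cont=1.3617 V=1.3617[hold]  S*(0)=-

price = 1.3617
boundary = - - - - - 93.6800 84.5789 93.6800
tree:
1.3617
2.4193 0.4560
4.2126 0.8859 0.0857
7.1565 1.7005 0.1847 0.0000
11.7889 3.2150 0.3980 0.0000 0.0000
18.6700 5.9593 0.8579 0.0000 0.0000 0.0000
27.7711 10.7532 1.8491 0.0000 0.0000 0.0000 0.0000
35.9880 18.6700 3.9853 0.0000 0.0000 0.0000 0.0000 0.0000
43.4066 27.7711 8.5897 0.0000 0.0000 0.0000 0.0000 0.0000 0.0000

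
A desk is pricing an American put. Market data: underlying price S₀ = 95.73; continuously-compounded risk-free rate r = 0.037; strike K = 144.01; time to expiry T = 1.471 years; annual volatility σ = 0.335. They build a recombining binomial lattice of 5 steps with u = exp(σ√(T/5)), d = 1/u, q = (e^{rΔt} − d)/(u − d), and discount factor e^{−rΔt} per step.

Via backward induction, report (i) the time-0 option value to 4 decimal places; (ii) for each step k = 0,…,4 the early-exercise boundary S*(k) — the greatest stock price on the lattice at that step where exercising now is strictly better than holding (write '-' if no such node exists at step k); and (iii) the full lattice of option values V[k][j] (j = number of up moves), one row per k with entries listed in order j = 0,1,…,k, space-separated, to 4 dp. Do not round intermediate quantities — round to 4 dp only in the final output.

Δt=0.29420  u=1.19926  d=0.83385  q=0.48465  discount=0.98917
step 5 (expiry): payoffs max(K−S,0) = 105.4194 88.5081 64.1858 29.2048 0.0000 0.0000
step 4: (k=4,j=0): S=46.2801, (K−S)⁺=97.7299, hold=96.1708 ⇒ V=97.7299 exercise | (k=4,j=1): S=66.5612, (K−S)⁺=77.4488, hold=75.8897 ⇒ V=77.4488 exercise | (k=4,j=2): S=95.7300, (K−S)⁺=48.2800, hold=46.7209 ⇒ V=48.2800 exercise | (k=4,j=3): S=137.6812, (K−S)⁺=6.3288, hold=14.8878 ⇒ V=14.8878 continue | (k=4,j=4): S=198.0165, (K−S)⁺=0.0000, hold=0.0000 ⇒ V=0.0000 continue  boundary S*=95.7300
step 3: (k=3,j=0): S=55.5019, (K−S)⁺=88.5081, hold=86.9490 ⇒ V=88.5081 exercise | (k=3,j=1): S=79.8242, (K−S)⁺=64.1858, hold=62.6267 ⇒ V=64.1858 exercise | (k=3,j=2): S=114.8052, (K−S)⁺=29.2048, hold=31.7489 ⇒ V=31.7489 continue | (k=3,j=3): S=165.1156, (K−S)⁺=0.0000, hold=7.5893 ⇒ V=7.5893 continue  boundary S*=79.8242
step 2: (k=2,j=0): S=66.5612, (K−S)⁺=77.4488, hold=75.8897 ⇒ V=77.4488 exercise | (k=2,j=1): S=95.7300, (K−S)⁺=48.2800, hold=47.9405 ⇒ V=48.2800 exercise | (k=2,j=2): S=137.6812, (K−S)⁺=6.3288, hold=19.8230 ⇒ V=19.8230 continue  boundary S*=95.7300
step 1: (k=1,j=0): S=79.8242, (K−S)⁺=64.1858, hold=62.6267 ⇒ V=64.1858 exercise | (k=1,j=1): S=114.8052, (K−S)⁺=29.2048, hold=34.1149 ⇒ V=34.1149 continue  boundary S*=79.8242
step 0: (k=0,j=0): S=95.7300, (K−S)⁺=48.2800, hold=49.0748 ⇒ V=49.0748 continue  boundary S*=-

price = 49.0748
boundary = - 79.8242 95.7300 79.8242 95.7300
tree:
49.0748
64.1858 34.1149
77.4488 48.2800 19.8230
88.5081 64.1858 31.7489 7.5893
97.7299 77.4488 48.2800 14.8878 0.0000
105.4194 88.5081 64.1858 29.2048 0.0000 0.0000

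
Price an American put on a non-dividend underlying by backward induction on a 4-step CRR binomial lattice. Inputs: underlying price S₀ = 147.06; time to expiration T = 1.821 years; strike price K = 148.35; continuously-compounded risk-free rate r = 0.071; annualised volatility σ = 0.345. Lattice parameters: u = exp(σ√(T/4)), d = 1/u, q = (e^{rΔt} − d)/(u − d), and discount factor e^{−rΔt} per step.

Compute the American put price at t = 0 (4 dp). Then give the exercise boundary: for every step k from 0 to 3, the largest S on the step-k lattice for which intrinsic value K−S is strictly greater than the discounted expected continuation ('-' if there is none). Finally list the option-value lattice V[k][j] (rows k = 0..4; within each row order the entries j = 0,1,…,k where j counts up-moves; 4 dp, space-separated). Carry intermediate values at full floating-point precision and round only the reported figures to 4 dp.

price = 19.7648
boundary = - - 92.3220 116.5198
tree:
19.7648
34.0772 7.3913
56.0280 15.3414 0.2880
75.2007 31.8302 0.6095 0.0000
90.3917 56.0280 1.2900 0.0000 0.0000

params: Δt=0.45525 u=1.26210 d=0.79233 q=0.51200 e^(-rΔt)=0.96819
t_4 payoffs: 90.3917 56.0280 1.2900 0.0000 0.0000
t_3: node(3,0) S=73.1493 payoff=75.2007 vs cont=70.4822 → 75.2007 [stop]  node(3,1) S=116.5198 payoff=31.8302 vs cont=27.1118 → 31.8302 [stop]  node(3,2) S=185.6048 payoff=0.0000 vs cont=0.6095 → 0.6095 [wait]  node(3,3) S=295.6505 payoff=0.0000 vs cont=0.0000 → 0.0000 [wait]  ⇒ S*(3)=116.5198
t_2: node(2,0) S=92.3220 payoff=56.0280 vs cont=51.3096 → 56.0280 [stop]  node(2,1) S=147.0600 payoff=1.2900 vs cont=15.3414 → 15.3414 [wait]  node(2,2) S=234.2524 payoff=0.0000 vs cont=0.2880 → 0.2880 [wait]  ⇒ S*(2)=92.3220
t_1: node(1,0) S=116.5198 payoff=31.8302 vs cont=34.0772 → 34.0772 [wait]  node(1,1) S=185.6048 payoff=0.0000 vs cont=7.3913 → 7.3913 [wait]  ⇒ S*(1)=-
t_0: node(0,0) S=147.0600 payoff=1.2900 vs cont=19.7648 → 19.7648 [wait]  ⇒ S*(0)=-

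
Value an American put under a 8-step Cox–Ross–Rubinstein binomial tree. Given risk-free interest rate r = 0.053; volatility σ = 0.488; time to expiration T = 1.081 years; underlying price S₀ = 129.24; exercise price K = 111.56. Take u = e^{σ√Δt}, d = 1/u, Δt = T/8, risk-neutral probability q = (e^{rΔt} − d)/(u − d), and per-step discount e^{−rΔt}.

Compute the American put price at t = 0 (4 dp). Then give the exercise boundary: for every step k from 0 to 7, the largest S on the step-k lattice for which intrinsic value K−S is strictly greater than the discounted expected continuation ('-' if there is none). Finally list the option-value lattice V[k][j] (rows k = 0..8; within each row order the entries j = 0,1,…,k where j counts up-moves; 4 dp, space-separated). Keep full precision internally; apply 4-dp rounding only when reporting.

params: Δt=0.13512 u=1.19648 d=0.83578 q=0.47520 e^(-rΔt)=0.99286
t_8 payoffs: 80.7886 67.5086 48.4974 21.2815 0.0000 0.0000 0.0000 0.0000 0.0000
t_7: node(7,0) S=36.8174 payoff=74.7426 vs cont=73.9465 → 74.7426 [stop]  node(7,1) S=52.7067 payoff=58.8533 vs cont=58.0572 → 58.8533 [stop]  node(7,2) S=75.4533 payoff=36.1067 vs cont=35.3106 → 36.1067 [stop]  node(7,3) S=108.0167 payoff=3.5433 vs cont=11.0888 → 11.0888 [wait]  node(7,4) S=154.6333 payoff=0.0000 vs cont=0.0000 → 0.0000 [wait]  node(7,5) S=221.3684 payoff=0.0000 vs cont=0.0000 → 0.0000 [wait]  node(7,6) S=316.9041 payoff=0.0000 vs cont=0.0000 → 0.0000 [wait]  node(7,7) S=453.6703 payoff=0.0000 vs cont=0.0000 → 0.0000 [wait]  ⇒ S*(7)=75.4533
t_6: node(6,0) S=44.0514 payoff=67.5086 vs cont=66.7125 → 67.5086 [stop]  node(6,1) S=63.0626 payoff=48.4974 vs cont=47.7013 → 48.4974 [stop]  node(6,2) S=90.2785 payoff=21.2815 vs cont=24.0454 → 24.0454 [wait]  node(6,3) S=129.2400 payoff=0.0000 vs cont=5.7779 → 5.7779 [wait]  node(6,4) S=185.0160 payoff=0.0000 vs cont=0.0000 → 0.0000 [wait]  node(6,5) S=264.8633 payoff=0.0000 vs cont=0.0000 → 0.0000 [wait]  node(6,6) S=379.1701 payoff=0.0000 vs cont=0.0000 → 0.0000 [wait]  ⇒ S*(6)=63.0626
t_5: node(5,0) S=52.7067 payoff=58.8533 vs cont=58.0572 → 58.8533 [stop]  node(5,1) S=75.4533 payoff=36.1067 vs cont=36.6146 → 36.6146 [wait]  node(5,2) S=108.0167 payoff=3.5433 vs cont=15.2550 → 15.2550 [wait]  node(5,3) S=154.6333 payoff=0.0000 vs cont=3.0106 → 3.0106 [wait]  node(5,4) S=221.3684 payoff=0.0000 vs cont=0.0000 → 0.0000 [wait]  node(5,5) S=316.9041 payoff=0.0000 vs cont=0.0000 → 0.0000 [wait]  ⇒ S*(5)=52.7067
t_4: node(4,0) S=63.0626 payoff=48.4974 vs cont=47.9409 → 48.4974 [stop]  node(4,1) S=90.2785 payoff=21.2815 vs cont=26.2757 → 26.2757 [wait]  node(4,2) S=129.2400 payoff=0.0000 vs cont=9.3691 → 9.3691 [wait]  node(4,3) S=185.0160 payoff=0.0000 vs cont=1.5687 → 1.5687 [wait]  node(4,4) S=264.8633 payoff=0.0000 vs cont=0.0000 → 0.0000 [wait]  ⇒ S*(4)=63.0626
t_3: node(3,0) S=75.4533 payoff=36.1067 vs cont=37.6669 → 37.6669 [wait]  node(3,1) S=108.0167 payoff=3.5433 vs cont=18.1115 → 18.1115 [wait]  node(3,2) S=154.6333 payoff=0.0000 vs cont=5.6220 → 5.6220 [wait]  node(3,3) S=221.3684 payoff=0.0000 vs cont=0.8174 → 0.8174 [wait]  ⇒ S*(3)=-
t_2: node(2,0) S=90.2785 payoff=21.2815 vs cont=28.1717 → 28.1717 [wait]  node(2,1) S=129.2400 payoff=0.0000 vs cont=12.0896 → 12.0896 [wait]  node(2,2) S=185.0160 payoff=0.0000 vs cont=3.3150 → 3.3150 [wait]  ⇒ S*(2)=-
t_1: node(1,0) S=108.0167 payoff=3.5433 vs cont=20.3830 → 20.3830 [wait]  node(1,1) S=154.6333 payoff=0.0000 vs cont=7.8634 → 7.8634 [wait]  ⇒ S*(1)=-
t_0: node(0,0) S=129.2400 payoff=0.0000 vs cont=14.3307 → 14.3307 [wait]  ⇒ S*(0)=-

price = 14.3307
boundary = - - - - 63.0626 52.7067 63.0626 75.4533
tree:
14.3307
20.3830 7.8634
28.1717 12.0896 3.3150
37.6669 18.1115 5.6220 0.8174
48.4974 26.2757 9.3691 1.5687 0.0000
58.8533 36.6146 15.2550 3.0106 0.0000 0.0000
67.5086 48.4974 24.0454 5.7779 0.0000 0.0000 0.0000
74.7426 58.8533 36.1067 11.0888 0.0000 0.0000 0.0000 0.0000
80.7886 67.5086 48.4974 21.2815 0.0000 0.0000 0.0000 0.0000 0.0000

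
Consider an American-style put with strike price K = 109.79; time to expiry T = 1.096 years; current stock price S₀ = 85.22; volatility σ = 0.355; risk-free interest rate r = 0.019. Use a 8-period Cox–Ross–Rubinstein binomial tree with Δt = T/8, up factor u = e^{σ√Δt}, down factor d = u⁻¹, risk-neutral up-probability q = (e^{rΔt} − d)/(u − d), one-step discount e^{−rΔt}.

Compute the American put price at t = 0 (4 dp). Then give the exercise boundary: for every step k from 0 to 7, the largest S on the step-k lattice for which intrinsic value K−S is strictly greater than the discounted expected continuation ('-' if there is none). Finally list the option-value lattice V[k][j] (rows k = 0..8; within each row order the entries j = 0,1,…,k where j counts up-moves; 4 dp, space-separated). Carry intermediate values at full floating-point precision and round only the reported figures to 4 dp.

Δt=0.13700  u=1.14042  d=0.87687  q=0.47709  discount=0.99740
step 8 (expiry): payoffs max(K−S,0) = 80.0036 71.0509 59.4075 44.2644 24.5700 0.0000 0.0000 0.0000 0.0000
step 7: (k=7,j=0): S=33.9691, (K−S)⁺=75.8209, hold=75.5355 ⇒ V=75.8209 exercise | (k=7,j=1): S=44.1789, (K−S)⁺=65.6111, hold=65.3257 ⇒ V=65.6111 exercise | (k=7,j=2): S=57.4573, (K−S)⁺=52.3327, hold=52.0473 ⇒ V=52.3327 exercise | (k=7,j=3): S=74.7268, (K−S)⁺=35.0632, hold=34.7778 ⇒ V=35.0632 exercise | (k=7,j=4): S=97.1867, (K−S)⁺=12.6033, hold=12.8146 ⇒ V=12.8146 continue | (k=7,j=5): S=126.3973, (K−S)⁺=0.0000, hold=0.0000 ⇒ V=0.0000 continue | (k=7,j=6): S=164.3874, (K−S)⁺=0.0000, hold=0.0000 ⇒ V=0.0000 continue | (k=7,j=7): S=213.7959, (K−S)⁺=0.0000, hold=0.0000 ⇒ V=0.0000 continue  boundary S*=74.7268
step 6: (k=6,j=0): S=38.7391, (K−S)⁺=71.0509, hold=70.7655 ⇒ V=71.0509 exercise | (k=6,j=1): S=50.3825, (K−S)⁺=59.4075, hold=59.1221 ⇒ V=59.4075 exercise | (k=6,j=2): S=65.5256, (K−S)⁺=44.2644, hold=43.9790 ⇒ V=44.2644 exercise | (k=6,j=3): S=85.2200, (K−S)⁺=24.5700, hold=24.3851 ⇒ V=24.5700 exercise | (k=6,j=4): S=110.8338, (K−S)⁺=0.0000, hold=6.6835 ⇒ V=6.6835 continue | (k=6,j=5): S=144.1462, (K−S)⁺=0.0000, hold=0.0000 ⇒ V=0.0000 continue | (k=6,j=6): S=187.4710, (K−S)⁺=0.0000, hold=0.0000 ⇒ V=0.0000 continue  boundary S*=85.2200
step 5: (k=5,j=0): S=44.1789, (K−S)⁺=65.6111, hold=65.3257 ⇒ V=65.6111 exercise | (k=5,j=1): S=57.4573, (K−S)⁺=52.3327, hold=52.0473 ⇒ V=52.3327 exercise | (k=5,j=2): S=74.7268, (K−S)⁺=35.0632, hold=34.7778 ⇒ V=35.0632 exercise | (k=5,j=3): S=97.1867, (K−S)⁺=12.6033, hold=15.9949 ⇒ V=15.9949 continue | (k=5,j=4): S=126.3973, (K−S)⁺=0.0000, hold=3.4858 ⇒ V=3.4858 continue | (k=5,j=5): S=164.3874, (K−S)⁺=0.0000, hold=0.0000 ⇒ V=0.0000 continue  boundary S*=74.7268
step 4: (k=4,j=0): S=50.3825, (K−S)⁺=59.4075, hold=59.1221 ⇒ V=59.4075 exercise | (k=4,j=1): S=65.5256, (K−S)⁺=44.2644, hold=43.9790 ⇒ V=44.2644 exercise | (k=4,j=2): S=85.2200, (K−S)⁺=24.5700, hold=25.8985 ⇒ V=25.8985 continue | (k=4,j=3): S=110.8338, (K−S)⁺=0.0000, hold=10.0009 ⇒ V=10.0009 continue | (k=4,j=4): S=144.1462, (K−S)⁺=0.0000, hold=1.8180 ⇒ V=1.8180 continue  boundary S*=65.5256
step 3: (k=3,j=0): S=57.4573, (K−S)⁺=52.3327, hold=52.0473 ⇒ V=52.3327 exercise | (k=3,j=1): S=74.7268, (K−S)⁺=35.0632, hold=35.4100 ⇒ V=35.4100 continue | (k=3,j=2): S=97.1867, (K−S)⁺=12.6033, hold=18.2663 ⇒ V=18.2663 continue | (k=3,j=3): S=126.3973, (K−S)⁺=0.0000, hold=6.0811 ⇒ V=6.0811 continue  boundary S*=57.4573
step 2: (k=2,j=0): S=65.5256, (K−S)⁺=44.2644, hold=44.1440 ⇒ V=44.2644 exercise | (k=2,j=1): S=85.2200, (K−S)⁺=24.5700, hold=27.1602 ⇒ V=27.1602 continue | (k=2,j=2): S=110.8338, (K−S)⁺=0.0000, hold=12.4205 ⇒ V=12.4205 continue  boundary S*=65.5256
step 1: (k=1,j=0): S=74.7268, (K−S)⁺=35.0632, hold=36.0104 ⇒ V=36.0104 continue | (k=1,j=1): S=97.1867, (K−S)⁺=12.6033, hold=20.0758 ⇒ V=20.0758 continue  boundary S*=-
step 0: (k=0,j=0): S=85.2200, (K−S)⁺=24.5700, hold=28.3343 ⇒ V=28.3343 continue  boundary S*=-

price = 28.3343
boundary = - - 65.5256 57.4573 65.5256 74.7268 85.2200 74.7268
tree:
28.3343
36.0104 20.0758
44.2644 27.1602 12.4205
52.3327 35.4100 18.2663 6.0811
59.4075 44.2644 25.8985 10.0009 1.8180
65.6111 52.3327 35.0632 15.9949 3.4858 0.0000
71.0509 59.4075 44.2644 24.5700 6.6835 0.0000 0.0000
75.8209 65.6111 52.3327 35.0632 12.8146 0.0000 0.0000 0.0000
80.0036 71.0509 59.4075 44.2644 24.5700 0.0000 0.0000 0.0000 0.0000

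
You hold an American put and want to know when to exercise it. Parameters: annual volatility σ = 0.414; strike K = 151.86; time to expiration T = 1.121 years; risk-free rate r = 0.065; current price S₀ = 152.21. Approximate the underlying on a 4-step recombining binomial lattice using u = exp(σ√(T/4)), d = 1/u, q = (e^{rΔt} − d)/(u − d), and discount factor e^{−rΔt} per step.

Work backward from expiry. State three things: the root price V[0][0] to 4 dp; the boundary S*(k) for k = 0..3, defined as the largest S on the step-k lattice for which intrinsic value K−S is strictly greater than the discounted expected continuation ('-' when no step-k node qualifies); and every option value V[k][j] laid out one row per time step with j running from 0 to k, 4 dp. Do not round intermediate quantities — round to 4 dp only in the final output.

params: Δt=0.28025 u=1.24504 d=0.80319 q=0.48703 e^(-rΔt)=0.98195
t_4 payoffs: 88.5149 53.6676 0.0000 0.0000 0.0000
t_3: node(3,0) S=78.8670 payoff=72.9930 vs cont=70.2517 → 72.9930 [stop]  node(3,1) S=122.2533 payoff=29.6067 vs cont=27.0328 → 29.6067 [stop]  node(3,2) S=189.5072 payoff=0.0000 vs cont=0.0000 → 0.0000 [wait]  node(3,3) S=293.7588 payoff=0.0000 vs cont=0.0000 → 0.0000 [wait]  ⇒ S*(3)=122.2533
t_2: node(2,0) S=98.1924 payoff=53.6676 vs cont=50.9263 → 53.6676 [stop]  node(2,1) S=152.2100 payoff=0.0000 vs cont=14.9131 → 14.9131 [wait]  node(2,2) S=235.9437 payoff=0.0000 vs cont=0.0000 → 0.0000 [wait]  ⇒ S*(2)=98.1924
t_1: node(1,0) S=122.2533 payoff=29.6067 vs cont=34.1649 → 34.1649 [wait]  node(1,1) S=189.5072 payoff=0.0000 vs cont=7.5119 → 7.5119 [wait]  ⇒ S*(1)=-
t_0: node(0,0) S=152.2100 payoff=0.0000 vs cont=20.8016 → 20.8016 [wait]  ⇒ S*(0)=-

price = 20.8016
boundary = - - 98.1924 122.2533
tree:
20.8016
34.1649 7.5119
53.6676 14.9131 0.0000
72.9930 29.6067 0.0000 0.0000
88.5149 53.6676 0.0000 0.0000 0.0000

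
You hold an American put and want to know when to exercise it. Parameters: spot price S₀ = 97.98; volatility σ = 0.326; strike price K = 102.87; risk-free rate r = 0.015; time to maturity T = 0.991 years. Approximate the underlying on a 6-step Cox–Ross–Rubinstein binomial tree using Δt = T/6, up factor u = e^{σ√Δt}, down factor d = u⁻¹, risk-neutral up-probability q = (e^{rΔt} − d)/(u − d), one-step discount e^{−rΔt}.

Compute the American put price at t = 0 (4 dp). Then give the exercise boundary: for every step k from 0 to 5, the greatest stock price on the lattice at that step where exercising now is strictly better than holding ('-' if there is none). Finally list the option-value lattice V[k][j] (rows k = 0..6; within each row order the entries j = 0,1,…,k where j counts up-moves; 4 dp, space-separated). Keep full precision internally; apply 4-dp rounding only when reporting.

price = 14.9489
boundary = - - - 65.8446 75.1725 85.8219
tree:
14.9489
21.0124 8.3588
28.5025 12.8850 3.4249
37.0254 19.2784 5.9214 0.6973
45.1959 27.6975 10.1204 1.3347 0.0000
52.3525 37.0254 17.0481 2.5547 0.0000 0.0000
58.6211 45.1959 27.6975 4.8900 0.0000 0.0000 0.0000

Δt=0.16517, u=1.14167, d=0.87591, q=0.47626, disc=e^(-rΔt)=0.99753
k=6 terminal: V=max(K-S,0) → 58.6211 45.1959 27.6975 4.8900 0.0000 0.0000 0.0000
k=5: j=0 S=50.5175 intr=52.3525 cont=52.0979 V=52.3525[EX]; j=1 S=65.8446 intr=37.0254 cont=36.7709 V=37.0254[EX]; j=2 S=85.8219 intr=17.0481 cont=16.7935 V=17.0481[EX]; j=3 S=111.8604 intr=0.0000 cont=2.5547 V=2.5547[hold]; j=4 S=145.7991 intr=0.0000 cont=0.0000 V=0.0000[hold]; j=5 S=190.0347 intr=0.0000 cont=0.0000 V=0.0000[hold]  S*(5)=85.8219
k=4: j=0 S=57.6741 intr=45.1959 cont=44.9413 V=45.1959[EX]; j=1 S=75.1725 intr=27.6975 cont=27.4429 V=27.6975[EX]; j=2 S=97.9800 intr=4.8900 cont=10.1204 V=10.1204[hold]; j=3 S=127.7073 intr=0.0000 cont=1.3347 V=1.3347[hold]; j=4 S=166.4539 intr=0.0000 cont=0.0000 V=0.0000[hold]  S*(4)=75.1725
k=3: j=0 S=65.8446 intr=37.0254 cont=36.7709 V=37.0254[EX]; j=1 S=85.8219 intr=17.0481 cont=19.2784 V=19.2784[hold]; j=2 S=111.8604 intr=0.0000 cont=5.9214 V=5.9214[hold]; j=3 S=145.7991 intr=0.0000 cont=0.6973 V=0.6973[hold]  S*(3)=65.8446
k=2: j=0 S=75.1725 intr=27.6975 cont=28.5025 V=28.5025[hold]; j=1 S=97.9800 intr=4.8900 cont=12.8850 V=12.8850[hold]; j=2 S=127.7073 intr=0.0000 cont=3.4249 V=3.4249[hold]  S*(2)=-
k=1: j=0 S=85.8219 intr=17.0481 cont=21.0124 V=21.0124[hold]; j=1 S=111.8604 intr=0.0000 cont=8.3588 V=8.3588[hold]  S*(1)=-
k=0: j=0 S=97.9800 intr=4.8900 cont=14.9489 V=14.9489[hold]  S*(0)=-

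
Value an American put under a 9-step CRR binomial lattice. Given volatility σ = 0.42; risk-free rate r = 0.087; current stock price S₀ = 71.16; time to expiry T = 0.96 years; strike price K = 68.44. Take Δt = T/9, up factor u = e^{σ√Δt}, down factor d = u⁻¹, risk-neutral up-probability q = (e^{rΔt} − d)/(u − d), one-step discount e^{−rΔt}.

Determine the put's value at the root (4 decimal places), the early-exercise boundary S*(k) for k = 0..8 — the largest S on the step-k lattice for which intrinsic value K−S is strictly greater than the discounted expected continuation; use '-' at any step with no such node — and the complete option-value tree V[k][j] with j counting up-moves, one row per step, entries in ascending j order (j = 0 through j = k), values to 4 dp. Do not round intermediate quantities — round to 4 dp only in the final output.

price = 8.0814
boundary = - - - 47.1539 41.1097 47.1539 41.1097 47.1539 54.0867
tree:
8.0814
11.4962 4.8124
15.8950 7.3055 2.4055
21.2861 10.7927 3.9495 0.9041
27.3303 15.4432 6.3369 1.6324 0.1917
32.5997 21.2861 9.8801 2.9069 0.3866 0.0000
37.1937 27.3303 14.8523 5.0849 0.7799 0.0000 0.0000
41.1988 32.5997 21.2861 8.6864 1.5732 0.0000 0.0000 0.0000
44.6905 37.1937 27.3303 14.3533 3.1733 0.0000 0.0000 0.0000 0.0000
47.7347 41.1988 32.5997 21.2861 6.4012 0.0000 0.0000 0.0000 0.0000 0.0000

params: Δt=0.10667 u=1.14702 d=0.87182 q=0.49964 e^(-rΔt)=0.99076
t_9 payoffs: 47.7347 41.1988 32.5997 21.2861 6.4012 0.0000 0.0000 0.0000 0.0000 0.0000
t_8: node(8,0) S=23.7495 payoff=44.6905 vs cont=44.0584 → 44.6905 [stop]  node(8,1) S=31.2463 payoff=37.1937 vs cont=36.5615 → 37.1937 [stop]  node(8,2) S=41.1097 payoff=27.3303 vs cont=26.6981 → 27.3303 [stop]  node(8,3) S=54.0867 payoff=14.3533 vs cont=13.7211 → 14.3533 [stop]  node(8,4) S=71.1600 payoff=0.0000 vs cont=3.1733 → 3.1733 [wait]  node(8,5) S=93.6228 payoff=0.0000 vs cont=0.0000 → 0.0000 [wait]  node(8,6) S=123.1763 payoff=0.0000 vs cont=0.0000 → 0.0000 [wait]  node(8,7) S=162.0588 payoff=0.0000 vs cont=0.0000 → 0.0000 [wait]  node(8,8) S=213.2153 payoff=0.0000 vs cont=0.0000 → 0.0000 [wait]  ⇒ S*(8)=54.0867
t_7: node(7,0) S=27.2412 payoff=41.1988 vs cont=40.5666 → 41.1988 [stop]  node(7,1) S=35.8403 payoff=32.5997 vs cont=31.9675 → 32.5997 [stop]  node(7,2) S=47.1539 payoff=21.2861 vs cont=20.6539 → 21.2861 [stop]  node(7,3) S=62.0388 payoff=6.4012 vs cont=8.6864 → 8.6864 [wait]  node(7,4) S=81.6223 payoff=0.0000 vs cont=1.5732 → 1.5732 [wait]  node(7,5) S=107.3876 payoff=0.0000 vs cont=0.0000 → 0.0000 [wait]  node(7,6) S=141.2863 payoff=0.0000 vs cont=0.0000 → 0.0000 [wait]  node(7,7) S=185.8855 payoff=0.0000 vs cont=0.0000 → 0.0000 [wait]  ⇒ S*(7)=47.1539
t_6: node(6,0) S=31.2463 payoff=37.1937 vs cont=36.5615 → 37.1937 [stop]  node(6,1) S=41.1097 payoff=27.3303 vs cont=26.6981 → 27.3303 [stop]  node(6,2) S=54.0867 payoff=14.3533 vs cont=14.8523 → 14.8523 [wait]  node(6,3) S=71.1600 payoff=0.0000 vs cont=5.0849 → 5.0849 [wait]  node(6,4) S=93.6228 payoff=0.0000 vs cont=0.7799 → 0.7799 [wait]  node(6,5) S=123.1763 payoff=0.0000 vs cont=0.0000 → 0.0000 [wait]  node(6,6) S=162.0588 payoff=0.0000 vs cont=0.0000 → 0.0000 [wait]  ⇒ S*(6)=41.1097
t_5: node(5,0) S=35.8403 payoff=32.5997 vs cont=31.9675 → 32.5997 [stop]  node(5,1) S=47.1539 payoff=21.2861 vs cont=20.9009 → 21.2861 [stop]  node(5,2) S=62.0388 payoff=6.4012 vs cont=9.8801 → 9.8801 [wait]  node(5,3) S=81.6223 payoff=0.0000 vs cont=2.9069 → 2.9069 [wait]  node(5,4) S=107.3876 payoff=0.0000 vs cont=0.3866 → 0.3866 [wait]  node(5,5) S=141.2863 payoff=0.0000 vs cont=0.0000 → 0.0000 [wait]  ⇒ S*(5)=47.1539
t_4: node(4,0) S=41.1097 payoff=27.3303 vs cont=26.6981 → 27.3303 [stop]  node(4,1) S=54.0867 payoff=14.3533 vs cont=15.4432 → 15.4432 [wait]  node(4,2) S=71.1600 payoff=0.0000 vs cont=6.3369 → 6.3369 [wait]  node(4,3) S=93.6228 payoff=0.0000 vs cont=1.6324 → 1.6324 [wait]  node(4,4) S=123.1763 payoff=0.0000 vs cont=0.1917 → 0.1917 [wait]  ⇒ S*(4)=41.1097
t_3: node(3,0) S=47.1539 payoff=21.2861 vs cont=21.1935 → 21.2861 [stop]  node(3,1) S=62.0388 payoff=6.4012 vs cont=10.7927 → 10.7927 [wait]  node(3,2) S=81.6223 payoff=0.0000 vs cont=3.9495 → 3.9495 [wait]  node(3,3) S=107.3876 payoff=0.0000 vs cont=0.9041 → 0.9041 [wait]  ⇒ S*(3)=47.1539
t_2: node(2,0) S=54.0867 payoff=14.3533 vs cont=15.8950 → 15.8950 [wait]  node(2,1) S=71.1600 payoff=0.0000 vs cont=7.3055 → 7.3055 [wait]  node(2,2) S=93.6228 payoff=0.0000 vs cont=2.4055 → 2.4055 [wait]  ⇒ S*(2)=-
t_1: node(1,0) S=62.0388 payoff=6.4012 vs cont=11.4962 → 11.4962 [wait]  node(1,1) S=81.6223 payoff=0.0000 vs cont=4.8124 → 4.8124 [wait]  ⇒ S*(1)=-
t_0: node(0,0) S=71.1600 payoff=0.0000 vs cont=8.0814 → 8.0814 [wait]  ⇒ S*(0)=-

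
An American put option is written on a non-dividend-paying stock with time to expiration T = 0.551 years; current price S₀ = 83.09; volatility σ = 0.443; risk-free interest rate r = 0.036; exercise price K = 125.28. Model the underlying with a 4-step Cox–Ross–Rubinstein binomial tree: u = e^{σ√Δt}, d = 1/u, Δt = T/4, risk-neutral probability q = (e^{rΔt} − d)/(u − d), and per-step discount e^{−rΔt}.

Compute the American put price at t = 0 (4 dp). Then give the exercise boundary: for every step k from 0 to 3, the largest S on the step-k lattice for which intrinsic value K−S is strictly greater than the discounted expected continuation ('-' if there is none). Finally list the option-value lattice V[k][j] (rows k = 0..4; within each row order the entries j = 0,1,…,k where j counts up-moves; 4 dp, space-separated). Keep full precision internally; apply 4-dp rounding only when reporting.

Δt=0.13775  u=1.17871  d=0.84839  q=0.47404  discount=0.99505
step 4 (expiry): payoffs max(K−S,0) = 82.2347 65.4751 42.1900 9.8389 0.0000
step 3: (k=3,j=0): S=50.7377, (K−S)⁺=74.5423, hold=73.9225 ⇒ V=74.5423 exercise | (k=3,j=1): S=70.4925, (K−S)⁺=54.7875, hold=54.1678 ⇒ V=54.7875 exercise | (k=3,j=2): S=97.9388, (K−S)⁺=27.3412, hold=26.7215 ⇒ V=27.3412 exercise | (k=3,j=3): S=136.0712, (K−S)⁺=0.0000, hold=5.1493 ⇒ V=5.1493 continue  boundary S*=97.9388
step 2: (k=2,j=0): S=59.8049, (K−S)⁺=65.4751, hold=64.8553 ⇒ V=65.4751 exercise | (k=2,j=1): S=83.0900, (K−S)⁺=42.1900, hold=41.5703 ⇒ V=42.1900 exercise | (k=2,j=2): S=115.4411, (K−S)⁺=9.8389, hold=16.7382 ⇒ V=16.7382 continue  boundary S*=83.0900
step 1: (k=1,j=0): S=70.4925, (K−S)⁺=54.7875, hold=54.1678 ⇒ V=54.7875 exercise | (k=1,j=1): S=97.9388, (K−S)⁺=27.3412, hold=29.9759 ⇒ V=29.9759 continue  boundary S*=70.4925
step 0: (k=0,j=0): S=83.0900, (K−S)⁺=42.1900, hold=42.8130 ⇒ V=42.8130 continue  boundary S*=-

price = 42.8130
boundary = - 70.4925 83.0900 97.9388
tree:
42.8130
54.7875 29.9759
65.4751 42.1900 16.7382
74.5423 54.7875 27.3412 5.1493
82.2347 65.4751 42.1900 9.8389 0.0000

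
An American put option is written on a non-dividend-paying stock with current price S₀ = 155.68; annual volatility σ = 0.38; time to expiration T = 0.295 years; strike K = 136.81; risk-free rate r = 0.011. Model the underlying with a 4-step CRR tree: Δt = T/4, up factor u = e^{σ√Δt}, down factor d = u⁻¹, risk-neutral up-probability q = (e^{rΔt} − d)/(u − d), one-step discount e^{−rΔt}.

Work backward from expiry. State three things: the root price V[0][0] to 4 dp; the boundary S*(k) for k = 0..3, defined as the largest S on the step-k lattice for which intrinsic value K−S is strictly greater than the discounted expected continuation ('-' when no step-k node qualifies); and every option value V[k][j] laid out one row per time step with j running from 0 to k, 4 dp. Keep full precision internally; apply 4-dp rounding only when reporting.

params: Δt=0.07375 u=1.10871 d=0.90195 q=0.47815 e^(-rΔt)=0.99919
t_4 payoffs: 33.7803 10.1622 0.0000 0.0000 0.0000
t_3: node(3,0) S=114.2299 payoff=22.5801 vs cont=22.4691 → 22.5801 [stop]  node(3,1) S=140.4155 payoff=0.0000 vs cont=5.2989 → 5.2989 [wait]  node(3,2) S=172.6038 payoff=0.0000 vs cont=0.0000 → 0.0000 [wait]  node(3,3) S=212.1709 payoff=0.0000 vs cont=0.0000 → 0.0000 [wait]  ⇒ S*(3)=114.2299
t_2: node(2,0) S=126.6478 payoff=10.1622 vs cont=14.3055 → 14.3055 [wait]  node(2,1) S=155.6800 payoff=0.0000 vs cont=2.7630 → 2.7630 [wait]  node(2,2) S=191.3675 payoff=0.0000 vs cont=0.0000 → 0.0000 [wait]  ⇒ S*(2)=-
t_1: node(1,0) S=140.4155 payoff=0.0000 vs cont=8.7793 → 8.7793 [wait]  node(1,1) S=172.6038 payoff=0.0000 vs cont=1.4407 → 1.4407 [wait]  ⇒ S*(1)=-
t_0: node(0,0) S=155.6800 payoff=0.0000 vs cont=5.2661 → 5.2661 [wait]  ⇒ S*(0)=-

price = 5.2661
boundary = - - - 114.2299
tree:
5.2661
8.7793 1.4407
14.3055 2.7630 0.0000
22.5801 5.2989 0.0000 0.0000
33.7803 10.1622 0.0000 0.0000 0.0000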